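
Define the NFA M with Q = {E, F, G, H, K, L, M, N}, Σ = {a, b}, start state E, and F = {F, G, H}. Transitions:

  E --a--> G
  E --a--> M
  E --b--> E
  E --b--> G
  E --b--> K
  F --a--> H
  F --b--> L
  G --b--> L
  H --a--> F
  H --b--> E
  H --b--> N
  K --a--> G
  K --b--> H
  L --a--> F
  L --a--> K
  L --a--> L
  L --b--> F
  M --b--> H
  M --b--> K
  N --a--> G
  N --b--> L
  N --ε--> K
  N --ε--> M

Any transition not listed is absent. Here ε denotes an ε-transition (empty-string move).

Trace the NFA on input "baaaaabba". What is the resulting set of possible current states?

Start in {E}.
Read 'b': E→{E, G, K}; now {E, G, K}.
Read 'a': E→{G, M}, G→∅, K→{G}; now {G, M}.
Read 'a': G→∅, M→∅; now ∅.
The set is empty and remains empty for the remaining 6 symbols.

∅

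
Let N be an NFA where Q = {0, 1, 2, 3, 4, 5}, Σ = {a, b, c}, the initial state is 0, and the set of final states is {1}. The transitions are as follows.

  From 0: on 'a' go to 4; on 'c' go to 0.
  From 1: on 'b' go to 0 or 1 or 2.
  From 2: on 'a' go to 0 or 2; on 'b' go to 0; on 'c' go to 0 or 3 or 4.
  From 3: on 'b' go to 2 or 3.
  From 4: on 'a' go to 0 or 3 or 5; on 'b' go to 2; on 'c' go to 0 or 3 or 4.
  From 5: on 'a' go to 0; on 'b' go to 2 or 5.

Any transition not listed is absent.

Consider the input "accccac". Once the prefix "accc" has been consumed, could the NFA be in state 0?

Yes

Start in {0}.
Read 'a': {0} → {4}.
Read 'c': {4} → {0, 3, 4}.
Read 'c': {0, 3, 4} → {0, 3, 4}.
Read 'c': {0, 3, 4} → {0, 3, 4}.
State 0 is in {0, 3, 4}.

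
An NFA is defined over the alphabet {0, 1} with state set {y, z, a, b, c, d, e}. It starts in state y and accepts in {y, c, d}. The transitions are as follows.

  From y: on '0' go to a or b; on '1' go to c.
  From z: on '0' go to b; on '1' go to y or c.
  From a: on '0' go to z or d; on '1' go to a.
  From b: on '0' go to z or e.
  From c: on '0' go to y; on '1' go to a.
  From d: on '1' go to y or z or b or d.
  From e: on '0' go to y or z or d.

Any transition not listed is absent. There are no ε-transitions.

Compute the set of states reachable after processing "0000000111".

{y, z, a, b, c, d}

Start in {y}.
Read '0': {y} → {a, b}.
Read '0': {a, b} → {z, d, e}.
Read '0': {z, d, e} → {y, z, b, d}.
Read '0': {y, z, b, d} → {z, a, b, e}.
Read '0': {z, a, b, e} → {y, z, b, d, e}.
Read '0': {y, z, b, d, e} → {y, z, a, b, d, e}.
Read '0': {y, z, a, b, d, e} → {y, z, a, b, d, e}.
Read '1': {y, z, a, b, d, e} → {y, z, a, b, c, d}.
Read '1': {y, z, a, b, c, d} → {y, z, a, b, c, d}.
Read '1': {y, z, a, b, c, d} → {y, z, a, b, c, d}.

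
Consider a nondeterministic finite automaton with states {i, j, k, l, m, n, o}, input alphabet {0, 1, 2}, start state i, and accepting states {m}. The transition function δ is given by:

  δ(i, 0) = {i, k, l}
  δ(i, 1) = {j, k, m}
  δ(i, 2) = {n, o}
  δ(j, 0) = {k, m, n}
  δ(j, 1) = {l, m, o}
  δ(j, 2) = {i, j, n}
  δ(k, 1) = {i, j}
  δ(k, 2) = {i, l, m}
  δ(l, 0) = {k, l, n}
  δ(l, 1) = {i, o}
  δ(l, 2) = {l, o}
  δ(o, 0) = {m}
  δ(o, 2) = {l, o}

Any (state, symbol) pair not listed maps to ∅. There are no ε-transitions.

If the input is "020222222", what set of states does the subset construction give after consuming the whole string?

{l, o}

Start in {i}.
Read '0': i→{i, k, l}; now {i, k, l}.
Read '2': i→{n, o}, k→{i, l, m}, l→{l, o}; now {i, l, m, n, o}.
Read '0': i→{i, k, l}, l→{k, l, n}, m→∅, n→∅, o→{m}; now {i, k, l, m, n}.
Read '2': i→{n, o}, k→{i, l, m}, l→{l, o}, m→∅, n→∅; now {i, l, m, n, o}.
Read '2': i→{n, o}, l→{l, o}, m→∅, n→∅, o→{l, o}; now {l, n, o}.
Read '2': l→{l, o}, n→∅, o→{l, o}; now {l, o}.
Read '2': l→{l, o}, o→{l, o}; now {l, o}.
Read '2': l→{l, o}, o→{l, o}; now {l, o}.
Read '2': l→{l, o}, o→{l, o}; now {l, o}.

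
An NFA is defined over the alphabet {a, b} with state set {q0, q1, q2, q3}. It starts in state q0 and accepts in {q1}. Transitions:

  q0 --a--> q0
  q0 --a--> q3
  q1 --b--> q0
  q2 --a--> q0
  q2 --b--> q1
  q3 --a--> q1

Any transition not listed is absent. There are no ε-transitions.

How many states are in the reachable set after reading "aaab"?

Start in {q0}.
Read 'a': {q0} → {q0, q3}.
Read 'a': {q0, q3} → {q0, q1, q3}.
Read 'a': {q0, q1, q3} → {q0, q1, q3}.
Read 'b': {q0, q1, q3} → {q0}.
That set has 1 state.

1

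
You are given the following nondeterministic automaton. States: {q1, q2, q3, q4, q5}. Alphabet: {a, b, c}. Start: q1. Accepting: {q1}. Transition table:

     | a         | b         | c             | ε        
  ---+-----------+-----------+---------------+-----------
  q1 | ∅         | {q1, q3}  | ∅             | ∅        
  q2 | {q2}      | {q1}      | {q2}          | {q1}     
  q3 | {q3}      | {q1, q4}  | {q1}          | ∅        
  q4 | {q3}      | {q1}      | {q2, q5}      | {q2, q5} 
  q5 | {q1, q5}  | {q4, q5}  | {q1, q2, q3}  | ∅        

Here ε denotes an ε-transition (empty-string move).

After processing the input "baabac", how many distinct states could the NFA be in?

Start in {q1}.
Read 'b': {q1} → {q1, q3}.
Read 'a': {q1, q3} → {q3}.
Read 'a': {q3} → {q3}.
Read 'b': {q3} → {q1, q2, q4, q5}.
Read 'a': {q1, q2, q4, q5} → {q1, q2, q3, q5}.
Read 'c': {q1, q2, q3, q5} → {q1, q2, q3}.
That set has 3 states.

3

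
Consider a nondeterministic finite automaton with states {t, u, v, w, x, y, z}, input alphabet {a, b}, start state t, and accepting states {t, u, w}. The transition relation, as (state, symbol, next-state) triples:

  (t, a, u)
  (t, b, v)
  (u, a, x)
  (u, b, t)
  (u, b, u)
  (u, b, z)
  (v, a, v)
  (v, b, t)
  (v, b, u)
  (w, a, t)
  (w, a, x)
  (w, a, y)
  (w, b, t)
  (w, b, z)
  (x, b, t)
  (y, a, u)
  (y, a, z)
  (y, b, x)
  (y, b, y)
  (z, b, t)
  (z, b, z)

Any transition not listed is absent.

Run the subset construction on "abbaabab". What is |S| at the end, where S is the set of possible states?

3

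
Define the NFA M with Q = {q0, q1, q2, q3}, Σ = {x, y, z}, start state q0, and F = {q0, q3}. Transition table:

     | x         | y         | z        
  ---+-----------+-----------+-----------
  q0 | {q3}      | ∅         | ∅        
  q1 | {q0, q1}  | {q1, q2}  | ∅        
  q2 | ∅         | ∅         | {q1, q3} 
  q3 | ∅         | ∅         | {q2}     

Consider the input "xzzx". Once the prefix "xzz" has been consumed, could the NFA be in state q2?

No

Start in {q0}.
Read 'x': {q0} → {q3}.
Read 'z': {q3} → {q2}.
Read 'z': {q2} → {q1, q3}.
State q2 is not in {q1, q3}.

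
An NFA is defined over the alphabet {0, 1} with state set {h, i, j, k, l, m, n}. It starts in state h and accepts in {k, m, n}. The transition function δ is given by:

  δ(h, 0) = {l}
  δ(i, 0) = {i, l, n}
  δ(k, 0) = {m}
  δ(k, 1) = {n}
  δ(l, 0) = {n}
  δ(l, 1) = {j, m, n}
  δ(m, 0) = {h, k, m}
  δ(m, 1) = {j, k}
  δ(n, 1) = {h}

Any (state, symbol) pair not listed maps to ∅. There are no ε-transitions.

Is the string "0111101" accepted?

Yes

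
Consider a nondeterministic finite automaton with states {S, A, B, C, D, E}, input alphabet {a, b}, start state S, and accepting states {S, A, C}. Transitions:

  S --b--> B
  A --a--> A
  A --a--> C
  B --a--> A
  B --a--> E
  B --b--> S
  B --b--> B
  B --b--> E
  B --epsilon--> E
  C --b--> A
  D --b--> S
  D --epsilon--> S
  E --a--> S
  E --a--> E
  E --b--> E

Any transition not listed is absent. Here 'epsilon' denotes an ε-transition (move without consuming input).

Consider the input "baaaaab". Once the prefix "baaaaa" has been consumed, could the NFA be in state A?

Yes

Start in {S}.
Read 'b': S→{B}; union {B}; ε-closure = {B, E}.
Read 'a': B→{A, E}, E→{S, E}; now {S, A, E}.
Read 'a': S→∅, A→{A, C}, E→{S, E}; now {S, A, C, E}.
Read 'a': S→∅, A→{A, C}, C→∅, E→{S, E}; now {S, A, C, E}.
Read 'a': S→∅, A→{A, C}, C→∅, E→{S, E}; now {S, A, C, E}.
Read 'a': S→∅, A→{A, C}, C→∅, E→{S, E}; now {S, A, C, E}.
State A is in {S, A, C, E}.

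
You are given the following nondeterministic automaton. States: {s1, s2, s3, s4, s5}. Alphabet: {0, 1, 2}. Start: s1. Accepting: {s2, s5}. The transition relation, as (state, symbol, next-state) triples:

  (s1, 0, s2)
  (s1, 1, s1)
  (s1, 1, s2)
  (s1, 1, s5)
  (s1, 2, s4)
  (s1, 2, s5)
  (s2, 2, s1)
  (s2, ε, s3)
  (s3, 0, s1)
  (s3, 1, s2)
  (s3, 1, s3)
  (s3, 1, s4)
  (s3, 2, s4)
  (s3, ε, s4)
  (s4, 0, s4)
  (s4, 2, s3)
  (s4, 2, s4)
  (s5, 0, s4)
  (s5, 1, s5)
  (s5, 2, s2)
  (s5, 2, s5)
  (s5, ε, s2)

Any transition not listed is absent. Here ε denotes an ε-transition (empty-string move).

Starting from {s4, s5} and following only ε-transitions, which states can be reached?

{s2, s3, s4, s5}

Begin with {s4, s5}.
ε-move s5 → s2; add s2.
ε-move s2 → s3; add s3.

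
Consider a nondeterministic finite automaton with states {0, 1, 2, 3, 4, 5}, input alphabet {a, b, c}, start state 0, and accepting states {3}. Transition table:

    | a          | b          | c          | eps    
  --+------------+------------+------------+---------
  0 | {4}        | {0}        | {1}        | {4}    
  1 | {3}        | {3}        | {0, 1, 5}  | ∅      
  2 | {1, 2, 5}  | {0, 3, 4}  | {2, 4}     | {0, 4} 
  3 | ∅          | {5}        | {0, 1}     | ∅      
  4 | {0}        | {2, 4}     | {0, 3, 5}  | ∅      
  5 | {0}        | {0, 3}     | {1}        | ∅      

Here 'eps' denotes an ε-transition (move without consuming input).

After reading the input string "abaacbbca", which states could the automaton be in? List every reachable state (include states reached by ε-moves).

Start: ε-closure({0}) = {0, 4}.
Read 'a': {0, 4} → {0, 4}.
Read 'b': {0, 4} → {0, 2, 4}.
Read 'a': {0, 2, 4} → {0, 1, 2, 4, 5}.
Read 'a': {0, 1, 2, 4, 5} → {0, 1, 2, 3, 4, 5}.
Read 'c': {0, 1, 2, 3, 4, 5} → {0, 1, 2, 3, 4, 5}.
Read 'b': {0, 1, 2, 3, 4, 5} → {0, 2, 3, 4, 5}.
Read 'b': {0, 2, 3, 4, 5} → {0, 2, 3, 4, 5}.
Read 'c': {0, 2, 3, 4, 5} → {0, 1, 2, 3, 4, 5}.
Read 'a': {0, 1, 2, 3, 4, 5} → {0, 1, 2, 3, 4, 5}.

{0, 1, 2, 3, 4, 5}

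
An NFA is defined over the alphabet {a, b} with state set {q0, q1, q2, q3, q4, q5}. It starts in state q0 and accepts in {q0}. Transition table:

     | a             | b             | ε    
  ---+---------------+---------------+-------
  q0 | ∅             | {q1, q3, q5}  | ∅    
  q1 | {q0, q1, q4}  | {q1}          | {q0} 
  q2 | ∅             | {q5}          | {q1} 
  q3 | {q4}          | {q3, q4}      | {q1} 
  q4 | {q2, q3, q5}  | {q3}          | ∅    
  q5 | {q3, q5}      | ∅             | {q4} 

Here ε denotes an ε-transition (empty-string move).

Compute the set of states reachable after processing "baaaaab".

{q0, q1, q3, q4, q5}

Start in {q0}.
Read 'b': q0→{q1, q3, q5}; union {q1, q3, q5}; ε-closure = {q0, q1, q3, q4, q5}.
Read 'a': q0→∅, q1→{q0, q1, q4}, q3→{q4}, q4→{q2, q3, q5}, q5→{q3, q5}; now {q0, q1, q2, q3, q4, q5}.
Read 'a': q0→∅, q1→{q0, q1, q4}, q2→∅, q3→{q4}, q4→{q2, q3, q5}, q5→{q3, q5}; now {q0, q1, q2, q3, q4, q5}.
Read 'a': q0→∅, q1→{q0, q1, q4}, q2→∅, q3→{q4}, q4→{q2, q3, q5}, q5→{q3, q5}; now {q0, q1, q2, q3, q4, q5}.
Read 'a': q0→∅, q1→{q0, q1, q4}, q2→∅, q3→{q4}, q4→{q2, q3, q5}, q5→{q3, q5}; now {q0, q1, q2, q3, q4, q5}.
Read 'a': q0→∅, q1→{q0, q1, q4}, q2→∅, q3→{q4}, q4→{q2, q3, q5}, q5→{q3, q5}; now {q0, q1, q2, q3, q4, q5}.
Read 'b': q0→{q1, q3, q5}, q1→{q1}, q2→{q5}, q3→{q3, q4}, q4→{q3}, q5→∅; union {q1, q3, q4, q5}; ε-closure = {q0, q1, q3, q4, q5}.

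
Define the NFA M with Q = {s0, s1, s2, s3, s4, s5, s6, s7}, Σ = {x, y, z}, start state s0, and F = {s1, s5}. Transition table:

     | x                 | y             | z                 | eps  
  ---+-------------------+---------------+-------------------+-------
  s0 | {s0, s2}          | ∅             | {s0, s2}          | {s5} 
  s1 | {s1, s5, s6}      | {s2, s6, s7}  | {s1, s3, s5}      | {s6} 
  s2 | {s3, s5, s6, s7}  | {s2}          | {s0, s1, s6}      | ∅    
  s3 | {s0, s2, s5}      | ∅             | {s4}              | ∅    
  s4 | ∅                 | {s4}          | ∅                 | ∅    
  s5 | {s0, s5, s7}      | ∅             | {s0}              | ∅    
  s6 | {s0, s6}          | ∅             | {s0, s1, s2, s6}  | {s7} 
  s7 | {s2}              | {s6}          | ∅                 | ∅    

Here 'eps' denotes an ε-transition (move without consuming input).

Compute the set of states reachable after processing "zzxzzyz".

{s0, s1, s2, s5, s6, s7}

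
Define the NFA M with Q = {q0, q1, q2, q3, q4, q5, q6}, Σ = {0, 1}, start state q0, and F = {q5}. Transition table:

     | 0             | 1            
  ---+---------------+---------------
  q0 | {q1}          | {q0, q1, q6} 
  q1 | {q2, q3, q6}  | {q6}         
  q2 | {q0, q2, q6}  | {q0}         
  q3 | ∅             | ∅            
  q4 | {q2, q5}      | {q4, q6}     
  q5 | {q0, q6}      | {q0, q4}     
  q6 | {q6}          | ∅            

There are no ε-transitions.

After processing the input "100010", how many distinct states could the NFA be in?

Start in {q0}.
Read '1': {q0} → {q0, q1, q6}.
Read '0': {q0, q1, q6} → {q1, q2, q3, q6}.
Read '0': {q1, q2, q3, q6} → {q0, q2, q3, q6}.
Read '0': {q0, q2, q3, q6} → {q0, q1, q2, q6}.
Read '1': {q0, q1, q2, q6} → {q0, q1, q6}.
Read '0': {q0, q1, q6} → {q1, q2, q3, q6}.
That set has 4 states.

4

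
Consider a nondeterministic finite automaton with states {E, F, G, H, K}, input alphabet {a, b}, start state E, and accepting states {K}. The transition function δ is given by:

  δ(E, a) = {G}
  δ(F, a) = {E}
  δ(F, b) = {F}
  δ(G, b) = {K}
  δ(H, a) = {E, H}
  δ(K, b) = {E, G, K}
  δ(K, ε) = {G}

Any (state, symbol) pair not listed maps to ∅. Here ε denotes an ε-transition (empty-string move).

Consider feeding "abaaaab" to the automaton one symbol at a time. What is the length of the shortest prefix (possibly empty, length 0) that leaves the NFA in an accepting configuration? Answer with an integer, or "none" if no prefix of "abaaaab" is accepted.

2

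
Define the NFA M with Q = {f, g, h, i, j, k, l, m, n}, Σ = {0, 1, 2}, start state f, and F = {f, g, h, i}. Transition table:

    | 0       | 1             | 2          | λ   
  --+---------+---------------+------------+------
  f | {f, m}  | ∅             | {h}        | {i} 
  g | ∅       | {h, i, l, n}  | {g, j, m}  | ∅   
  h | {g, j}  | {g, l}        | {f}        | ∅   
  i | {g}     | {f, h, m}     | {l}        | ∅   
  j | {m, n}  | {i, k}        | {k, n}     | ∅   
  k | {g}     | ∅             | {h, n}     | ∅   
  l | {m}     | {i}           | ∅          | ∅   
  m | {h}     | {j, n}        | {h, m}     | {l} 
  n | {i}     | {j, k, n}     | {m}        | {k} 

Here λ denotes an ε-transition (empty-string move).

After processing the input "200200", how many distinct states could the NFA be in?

Start: ε-closure({f}) = {f, i}.
Read '2': f→{h}, i→{l}; now {h, l}.
Read '0': h→{g, j}, l→{m}; union {g, j, m}; ε-closure = {g, j, l, m}.
Read '0': g→∅, j→{m, n}, l→{m}, m→{h}; union {h, m, n}; ε-closure = {h, k, l, m, n}.
Read '2': h→{f}, k→{h, n}, l→∅, m→{h, m}, n→{m}; union {f, h, m, n}; ε-closure = {f, h, i, k, l, m, n}.
Read '0': f→{f, m}, h→{g, j}, i→{g}, k→{g}, l→{m}, m→{h}, n→{i}; union {f, g, h, i, j, m}; ε-closure = {f, g, h, i, j, l, m}.
Read '0': f→{f, m}, g→∅, h→{g, j}, i→{g}, j→{m, n}, l→{m}, m→{h}; union {f, g, h, j, m, n}; ε-closure = {f, g, h, i, j, k, l, m, n}.
That set has 9 states.

9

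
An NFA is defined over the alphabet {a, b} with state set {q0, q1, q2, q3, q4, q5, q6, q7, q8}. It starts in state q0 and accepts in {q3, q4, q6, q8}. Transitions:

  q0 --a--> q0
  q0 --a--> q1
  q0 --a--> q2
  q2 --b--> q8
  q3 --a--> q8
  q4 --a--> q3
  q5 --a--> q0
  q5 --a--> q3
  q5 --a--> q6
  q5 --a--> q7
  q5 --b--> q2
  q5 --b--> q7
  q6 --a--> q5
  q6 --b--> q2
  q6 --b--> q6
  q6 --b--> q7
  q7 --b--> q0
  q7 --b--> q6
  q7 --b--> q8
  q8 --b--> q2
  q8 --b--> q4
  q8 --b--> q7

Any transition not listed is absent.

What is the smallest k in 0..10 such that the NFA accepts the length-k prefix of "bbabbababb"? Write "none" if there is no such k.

Start in {q0}.
Read 'b': {q0} → ∅.
The set is empty and remains empty for the remaining 9 symbols.
No reachable set along the way intersects F.

none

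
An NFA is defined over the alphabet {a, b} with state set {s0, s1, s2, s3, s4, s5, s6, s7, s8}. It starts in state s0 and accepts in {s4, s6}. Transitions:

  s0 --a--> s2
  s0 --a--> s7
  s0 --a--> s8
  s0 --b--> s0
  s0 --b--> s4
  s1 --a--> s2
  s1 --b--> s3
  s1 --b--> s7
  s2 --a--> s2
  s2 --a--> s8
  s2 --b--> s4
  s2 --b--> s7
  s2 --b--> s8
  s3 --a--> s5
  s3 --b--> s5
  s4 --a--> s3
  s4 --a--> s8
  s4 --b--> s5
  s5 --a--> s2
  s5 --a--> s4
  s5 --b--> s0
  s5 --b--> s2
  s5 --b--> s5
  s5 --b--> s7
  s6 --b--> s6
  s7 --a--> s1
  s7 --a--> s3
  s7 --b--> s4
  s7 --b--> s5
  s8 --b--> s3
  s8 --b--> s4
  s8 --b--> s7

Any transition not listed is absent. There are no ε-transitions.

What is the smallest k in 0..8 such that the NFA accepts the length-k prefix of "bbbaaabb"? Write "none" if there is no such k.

1

Start in {s0}.
Read 'b': {s0} → {s0, s4}.
None of the earlier sets intersect F, but {s0, s4} does.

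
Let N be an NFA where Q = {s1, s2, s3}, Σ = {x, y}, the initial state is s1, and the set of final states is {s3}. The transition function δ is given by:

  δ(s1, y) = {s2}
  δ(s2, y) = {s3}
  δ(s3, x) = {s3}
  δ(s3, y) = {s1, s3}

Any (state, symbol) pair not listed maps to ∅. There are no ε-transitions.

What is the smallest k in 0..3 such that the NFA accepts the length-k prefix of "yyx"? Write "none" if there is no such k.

Start in {s1}.
Read 'y': s1→{s2}; now {s2}.
Read 'y': s2→{s3}; now {s3}.
None of the earlier sets intersect F, but {s3} does.

2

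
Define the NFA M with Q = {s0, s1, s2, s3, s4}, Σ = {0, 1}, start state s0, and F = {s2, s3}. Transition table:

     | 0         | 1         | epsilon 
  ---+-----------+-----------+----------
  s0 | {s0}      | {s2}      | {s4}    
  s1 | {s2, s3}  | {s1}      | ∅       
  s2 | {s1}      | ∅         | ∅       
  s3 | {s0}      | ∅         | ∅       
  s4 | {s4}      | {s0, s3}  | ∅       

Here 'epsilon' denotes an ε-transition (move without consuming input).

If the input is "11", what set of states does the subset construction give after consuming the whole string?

{s0, s2, s3, s4}

Start: ε-closure({s0}) = {s0, s4}.
Read '1': {s0, s4} → {s0, s2, s3, s4}.
Read '1': {s0, s2, s3, s4} → {s0, s2, s3, s4}.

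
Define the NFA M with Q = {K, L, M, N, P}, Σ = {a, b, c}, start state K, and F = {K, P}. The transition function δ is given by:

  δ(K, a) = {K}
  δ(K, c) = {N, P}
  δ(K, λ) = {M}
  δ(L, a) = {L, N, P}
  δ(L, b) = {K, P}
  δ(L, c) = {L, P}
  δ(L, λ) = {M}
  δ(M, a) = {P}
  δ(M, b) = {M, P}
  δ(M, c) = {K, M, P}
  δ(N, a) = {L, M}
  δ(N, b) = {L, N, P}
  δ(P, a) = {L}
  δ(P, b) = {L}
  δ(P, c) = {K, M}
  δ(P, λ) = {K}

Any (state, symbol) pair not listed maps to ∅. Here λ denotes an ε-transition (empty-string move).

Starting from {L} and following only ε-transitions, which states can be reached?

{L, M}

Begin with {L}.
ε-move L → M; add M.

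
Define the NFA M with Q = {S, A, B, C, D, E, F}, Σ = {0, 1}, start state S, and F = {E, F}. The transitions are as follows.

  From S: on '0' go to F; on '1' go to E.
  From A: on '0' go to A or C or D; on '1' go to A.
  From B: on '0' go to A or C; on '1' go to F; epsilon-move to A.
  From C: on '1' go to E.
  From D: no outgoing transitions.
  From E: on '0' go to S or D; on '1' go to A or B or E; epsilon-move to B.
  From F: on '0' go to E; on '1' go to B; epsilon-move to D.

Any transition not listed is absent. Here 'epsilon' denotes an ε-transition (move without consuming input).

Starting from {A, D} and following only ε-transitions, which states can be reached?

{A, D}

Begin with {A, D}.
No ε-moves leave this set, so the closure equals the set itself.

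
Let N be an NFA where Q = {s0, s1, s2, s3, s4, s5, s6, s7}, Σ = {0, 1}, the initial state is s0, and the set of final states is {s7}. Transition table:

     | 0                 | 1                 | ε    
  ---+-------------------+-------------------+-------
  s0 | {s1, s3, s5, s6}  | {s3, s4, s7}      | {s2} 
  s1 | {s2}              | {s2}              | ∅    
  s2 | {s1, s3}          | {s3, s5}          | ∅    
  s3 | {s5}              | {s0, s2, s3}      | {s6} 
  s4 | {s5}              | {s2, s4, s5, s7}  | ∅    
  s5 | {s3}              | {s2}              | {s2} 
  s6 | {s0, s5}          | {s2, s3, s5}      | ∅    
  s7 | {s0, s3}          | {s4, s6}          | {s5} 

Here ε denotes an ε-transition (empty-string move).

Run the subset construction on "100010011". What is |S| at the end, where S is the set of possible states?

7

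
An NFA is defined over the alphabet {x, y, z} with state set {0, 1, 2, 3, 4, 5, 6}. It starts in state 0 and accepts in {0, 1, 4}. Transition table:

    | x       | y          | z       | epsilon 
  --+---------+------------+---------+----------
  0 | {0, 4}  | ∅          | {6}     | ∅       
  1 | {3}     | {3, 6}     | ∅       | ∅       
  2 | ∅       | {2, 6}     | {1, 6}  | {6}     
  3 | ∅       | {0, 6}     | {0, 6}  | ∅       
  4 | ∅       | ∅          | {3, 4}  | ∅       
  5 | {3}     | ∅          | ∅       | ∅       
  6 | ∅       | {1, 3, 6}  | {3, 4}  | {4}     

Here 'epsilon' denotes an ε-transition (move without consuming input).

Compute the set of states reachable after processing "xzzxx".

{0, 4}

Start in {0}.
Read 'x': 0→{0, 4}; now {0, 4}.
Read 'z': 0→{6}, 4→{3, 4}; now {3, 4, 6}.
Read 'z': 3→{0, 6}, 4→{3, 4}, 6→{3, 4}; now {0, 3, 4, 6}.
Read 'x': 0→{0, 4}, 3→∅, 4→∅, 6→∅; now {0, 4}.
Read 'x': 0→{0, 4}, 4→∅; now {0, 4}.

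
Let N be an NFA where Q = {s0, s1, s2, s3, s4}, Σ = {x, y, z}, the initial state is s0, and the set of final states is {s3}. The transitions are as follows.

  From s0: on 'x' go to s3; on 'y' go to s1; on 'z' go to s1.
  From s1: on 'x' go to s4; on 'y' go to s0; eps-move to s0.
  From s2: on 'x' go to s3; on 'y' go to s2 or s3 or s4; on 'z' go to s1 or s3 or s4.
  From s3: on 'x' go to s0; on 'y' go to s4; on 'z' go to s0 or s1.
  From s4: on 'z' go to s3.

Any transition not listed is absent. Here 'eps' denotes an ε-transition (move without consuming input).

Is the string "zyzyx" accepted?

Yes

Start in {s0}.
Read 'z': s0→{s1}; union {s1}; ε-closure = {s0, s1}.
Read 'y': s0→{s1}, s1→{s0}; now {s0, s1}.
Read 'z': s0→{s1}, s1→∅; union {s1}; ε-closure = {s0, s1}.
Read 'y': s0→{s1}, s1→{s0}; now {s0, s1}.
Read 'x': s0→{s3}, s1→{s4}; now {s3, s4}.
The final set {s3, s4} contains the accepting state s3.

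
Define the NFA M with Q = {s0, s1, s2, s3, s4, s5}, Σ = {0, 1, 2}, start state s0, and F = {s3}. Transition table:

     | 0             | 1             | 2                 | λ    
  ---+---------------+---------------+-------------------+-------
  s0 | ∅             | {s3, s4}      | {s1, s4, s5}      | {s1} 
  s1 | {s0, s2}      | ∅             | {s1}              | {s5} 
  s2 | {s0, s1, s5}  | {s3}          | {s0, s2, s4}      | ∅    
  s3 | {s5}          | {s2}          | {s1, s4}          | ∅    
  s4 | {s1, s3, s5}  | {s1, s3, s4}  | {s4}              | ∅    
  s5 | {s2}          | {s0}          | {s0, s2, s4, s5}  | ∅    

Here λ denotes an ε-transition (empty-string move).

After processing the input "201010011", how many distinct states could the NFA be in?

6

Start: ε-closure({s0}) = {s0, s1, s5}.
Read '2': s0→{s1, s4, s5}, s1→{s1}, s5→{s0, s2, s4, s5}; now {s0, s1, s2, s4, s5}.
Read '0': s0→∅, s1→{s0, s2}, s2→{s0, s1, s5}, s4→{s1, s3, s5}, s5→{s2}; now {s0, s1, s2, s3, s5}.
Read '1': s0→{s3, s4}, s1→∅, s2→{s3}, s3→{s2}, s5→{s0}; union {s0, s2, s3, s4}; ε-closure = {s0, s1, s2, s3, s4, s5}.
Read '0': s0→∅, s1→{s0, s2}, s2→{s0, s1, s5}, s3→{s5}, s4→{s1, s3, s5}, s5→{s2}; now {s0, s1, s2, s3, s5}.
Read '1': s0→{s3, s4}, s1→∅, s2→{s3}, s3→{s2}, s5→{s0}; union {s0, s2, s3, s4}; ε-closure = {s0, s1, s2, s3, s4, s5}.
Read '0': s0→∅, s1→{s0, s2}, s2→{s0, s1, s5}, s3→{s5}, s4→{s1, s3, s5}, s5→{s2}; now {s0, s1, s2, s3, s5}.
Read '0': s0→∅, s1→{s0, s2}, s2→{s0, s1, s5}, s3→{s5}, s5→{s2}; now {s0, s1, s2, s5}.
Read '1': s0→{s3, s4}, s1→∅, s2→{s3}, s5→{s0}; union {s0, s3, s4}; ε-closure = {s0, s1, s3, s4, s5}.
Read '1': s0→{s3, s4}, s1→∅, s3→{s2}, s4→{s1, s3, s4}, s5→{s0}; union {s0, s1, s2, s3, s4}; ε-closure = {s0, s1, s2, s3, s4, s5}.
That set has 6 states.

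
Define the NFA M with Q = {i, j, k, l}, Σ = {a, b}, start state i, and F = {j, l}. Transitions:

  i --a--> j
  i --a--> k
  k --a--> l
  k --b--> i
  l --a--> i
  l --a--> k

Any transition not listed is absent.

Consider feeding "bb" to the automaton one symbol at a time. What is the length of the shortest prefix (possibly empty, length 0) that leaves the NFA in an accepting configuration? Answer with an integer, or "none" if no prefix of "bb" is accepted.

none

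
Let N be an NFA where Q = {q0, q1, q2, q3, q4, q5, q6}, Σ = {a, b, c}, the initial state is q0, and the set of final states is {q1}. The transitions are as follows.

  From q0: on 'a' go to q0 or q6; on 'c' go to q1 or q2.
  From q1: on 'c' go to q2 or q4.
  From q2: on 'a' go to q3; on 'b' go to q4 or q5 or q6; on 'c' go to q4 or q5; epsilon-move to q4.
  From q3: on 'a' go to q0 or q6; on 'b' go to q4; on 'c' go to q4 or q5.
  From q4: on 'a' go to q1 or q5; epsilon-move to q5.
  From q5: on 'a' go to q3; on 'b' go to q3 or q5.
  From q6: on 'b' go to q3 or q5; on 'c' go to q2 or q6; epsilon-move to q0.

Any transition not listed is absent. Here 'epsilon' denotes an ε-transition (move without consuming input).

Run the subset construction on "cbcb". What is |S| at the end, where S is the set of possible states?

5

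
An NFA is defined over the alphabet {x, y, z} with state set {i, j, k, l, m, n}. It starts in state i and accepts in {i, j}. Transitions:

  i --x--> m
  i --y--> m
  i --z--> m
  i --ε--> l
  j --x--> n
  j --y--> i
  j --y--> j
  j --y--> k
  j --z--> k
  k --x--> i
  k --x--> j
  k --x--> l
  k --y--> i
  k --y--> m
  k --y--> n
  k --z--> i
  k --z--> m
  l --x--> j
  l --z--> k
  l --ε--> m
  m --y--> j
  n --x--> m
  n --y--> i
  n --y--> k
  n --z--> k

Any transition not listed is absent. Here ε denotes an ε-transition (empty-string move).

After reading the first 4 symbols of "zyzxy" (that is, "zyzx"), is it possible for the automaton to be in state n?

Start: ε-closure({i}) = {i, l, m}.
Read 'z': i→{m}, l→{k}, m→∅; now {k, m}.
Read 'y': k→{i, m, n}, m→{j}; union {i, j, m, n}; ε-closure = {i, j, l, m, n}.
Read 'z': i→{m}, j→{k}, l→{k}, m→∅, n→{k}; now {k, m}.
Read 'x': k→{i, j, l}, m→∅; union {i, j, l}; ε-closure = {i, j, l, m}.
State n is not in {i, j, l, m}.

No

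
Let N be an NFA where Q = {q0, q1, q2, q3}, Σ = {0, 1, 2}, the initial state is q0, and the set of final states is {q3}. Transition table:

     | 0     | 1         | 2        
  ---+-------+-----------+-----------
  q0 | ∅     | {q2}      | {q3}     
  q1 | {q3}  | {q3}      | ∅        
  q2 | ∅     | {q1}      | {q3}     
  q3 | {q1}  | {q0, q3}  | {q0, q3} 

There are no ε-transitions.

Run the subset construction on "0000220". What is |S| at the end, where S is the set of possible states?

Start in {q0}.
Read '0': {q0} → ∅.
The set is empty and remains empty for the remaining 6 symbols.
That set has 0 states.

0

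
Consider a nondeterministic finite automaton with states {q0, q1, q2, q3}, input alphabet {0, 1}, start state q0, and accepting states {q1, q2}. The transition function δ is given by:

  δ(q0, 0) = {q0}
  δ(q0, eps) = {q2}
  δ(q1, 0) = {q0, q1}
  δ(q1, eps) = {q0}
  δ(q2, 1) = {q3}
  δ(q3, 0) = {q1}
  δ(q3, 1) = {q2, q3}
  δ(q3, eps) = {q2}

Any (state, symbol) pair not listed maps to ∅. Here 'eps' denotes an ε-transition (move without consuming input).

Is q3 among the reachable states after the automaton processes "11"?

Start: ε-closure({q0}) = {q0, q2}.
Read '1': q0→∅, q2→{q3}; union {q3}; ε-closure = {q2, q3}.
Read '1': q2→{q3}, q3→{q2, q3}; now {q2, q3}.
State q3 is in {q2, q3}.

Yes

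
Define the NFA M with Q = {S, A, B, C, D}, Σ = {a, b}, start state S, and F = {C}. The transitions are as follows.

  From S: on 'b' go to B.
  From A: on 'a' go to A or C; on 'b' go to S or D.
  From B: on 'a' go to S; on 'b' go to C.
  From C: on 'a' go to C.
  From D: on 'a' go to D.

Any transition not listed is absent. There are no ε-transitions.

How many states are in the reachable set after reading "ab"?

0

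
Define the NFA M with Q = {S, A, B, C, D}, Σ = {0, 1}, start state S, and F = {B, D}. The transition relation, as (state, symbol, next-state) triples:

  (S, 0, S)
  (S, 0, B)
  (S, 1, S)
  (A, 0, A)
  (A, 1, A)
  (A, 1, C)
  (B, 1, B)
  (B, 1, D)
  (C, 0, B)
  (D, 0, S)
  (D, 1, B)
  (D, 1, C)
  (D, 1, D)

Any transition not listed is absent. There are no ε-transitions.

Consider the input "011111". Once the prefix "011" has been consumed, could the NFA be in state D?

Start in {S}.
Read '0': S→{S, B}; now {S, B}.
Read '1': S→{S}, B→{B, D}; now {S, B, D}.
Read '1': S→{S}, B→{B, D}, D→{B, C, D}; now {S, B, C, D}.
State D is in {S, B, C, D}.

Yes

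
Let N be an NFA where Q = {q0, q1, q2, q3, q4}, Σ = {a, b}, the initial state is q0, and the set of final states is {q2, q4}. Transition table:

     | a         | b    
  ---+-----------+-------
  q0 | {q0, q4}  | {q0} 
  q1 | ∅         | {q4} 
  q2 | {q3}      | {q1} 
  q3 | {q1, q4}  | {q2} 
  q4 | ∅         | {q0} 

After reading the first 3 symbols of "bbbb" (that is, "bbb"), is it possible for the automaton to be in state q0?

Yes

Start in {q0}.
Read 'b': q0→{q0}; now {q0}.
Read 'b': q0→{q0}; now {q0}.
Read 'b': q0→{q0}; now {q0}.
State q0 is in {q0}.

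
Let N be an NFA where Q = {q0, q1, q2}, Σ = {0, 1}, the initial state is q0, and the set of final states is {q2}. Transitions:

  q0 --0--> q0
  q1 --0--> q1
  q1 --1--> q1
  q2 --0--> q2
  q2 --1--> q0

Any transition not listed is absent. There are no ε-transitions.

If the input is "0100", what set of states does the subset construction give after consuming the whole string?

∅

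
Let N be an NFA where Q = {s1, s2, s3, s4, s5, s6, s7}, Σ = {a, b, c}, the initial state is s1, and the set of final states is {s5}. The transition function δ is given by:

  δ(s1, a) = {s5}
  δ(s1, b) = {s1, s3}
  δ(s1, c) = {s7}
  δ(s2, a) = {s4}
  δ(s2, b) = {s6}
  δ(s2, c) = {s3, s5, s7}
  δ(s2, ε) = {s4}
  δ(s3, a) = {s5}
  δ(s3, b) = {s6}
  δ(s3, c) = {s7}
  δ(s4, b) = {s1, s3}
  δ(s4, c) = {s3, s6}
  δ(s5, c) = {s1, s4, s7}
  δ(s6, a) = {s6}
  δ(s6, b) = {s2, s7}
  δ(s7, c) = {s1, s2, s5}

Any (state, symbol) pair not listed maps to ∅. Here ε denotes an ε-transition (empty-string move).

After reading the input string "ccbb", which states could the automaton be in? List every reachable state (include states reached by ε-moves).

Start in {s1}.
Read 'c': s1→{s7}; now {s7}.
Read 'c': s7→{s1, s2, s5}; union {s1, s2, s5}; ε-closure = {s1, s2, s4, s5}.
Read 'b': s1→{s1, s3}, s2→{s6}, s4→{s1, s3}, s5→∅; now {s1, s3, s6}.
Read 'b': s1→{s1, s3}, s3→{s6}, s6→{s2, s7}; union {s1, s2, s3, s6, s7}; ε-closure = {s1, s2, s3, s4, s6, s7}.

{s1, s2, s3, s4, s6, s7}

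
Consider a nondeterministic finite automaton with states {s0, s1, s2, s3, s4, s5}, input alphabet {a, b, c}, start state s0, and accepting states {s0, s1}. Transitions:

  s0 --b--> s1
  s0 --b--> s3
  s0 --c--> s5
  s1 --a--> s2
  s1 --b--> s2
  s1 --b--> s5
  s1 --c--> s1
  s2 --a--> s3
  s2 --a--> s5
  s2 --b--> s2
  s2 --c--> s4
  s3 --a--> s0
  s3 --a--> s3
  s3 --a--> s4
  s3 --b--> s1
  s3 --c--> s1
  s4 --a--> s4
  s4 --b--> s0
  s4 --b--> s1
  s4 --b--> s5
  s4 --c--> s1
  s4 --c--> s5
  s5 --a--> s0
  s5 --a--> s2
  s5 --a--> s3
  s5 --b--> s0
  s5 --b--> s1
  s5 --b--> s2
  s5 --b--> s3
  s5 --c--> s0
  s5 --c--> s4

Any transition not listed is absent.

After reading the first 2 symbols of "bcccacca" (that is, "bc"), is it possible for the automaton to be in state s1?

Yes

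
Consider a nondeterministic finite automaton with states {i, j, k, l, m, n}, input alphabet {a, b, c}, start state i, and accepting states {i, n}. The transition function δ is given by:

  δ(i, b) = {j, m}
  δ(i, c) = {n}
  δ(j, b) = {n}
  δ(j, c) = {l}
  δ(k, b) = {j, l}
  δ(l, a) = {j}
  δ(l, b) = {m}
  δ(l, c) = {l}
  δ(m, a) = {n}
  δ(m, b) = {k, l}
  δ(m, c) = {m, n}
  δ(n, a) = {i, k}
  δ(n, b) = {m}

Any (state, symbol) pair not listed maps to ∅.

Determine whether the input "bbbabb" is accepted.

No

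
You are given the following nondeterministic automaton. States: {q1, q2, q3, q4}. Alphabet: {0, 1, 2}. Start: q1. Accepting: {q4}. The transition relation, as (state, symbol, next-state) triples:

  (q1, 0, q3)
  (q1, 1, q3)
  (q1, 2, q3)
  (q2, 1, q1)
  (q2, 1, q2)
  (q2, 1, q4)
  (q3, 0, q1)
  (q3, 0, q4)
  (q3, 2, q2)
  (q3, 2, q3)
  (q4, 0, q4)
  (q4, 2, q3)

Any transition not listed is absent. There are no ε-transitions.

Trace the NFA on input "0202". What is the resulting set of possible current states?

{q3}

Start in {q1}.
Read '0': q1→{q3}; now {q3}.
Read '2': q3→{q2, q3}; now {q2, q3}.
Read '0': q2→∅, q3→{q1, q4}; now {q1, q4}.
Read '2': q1→{q3}, q4→{q3}; now {q3}.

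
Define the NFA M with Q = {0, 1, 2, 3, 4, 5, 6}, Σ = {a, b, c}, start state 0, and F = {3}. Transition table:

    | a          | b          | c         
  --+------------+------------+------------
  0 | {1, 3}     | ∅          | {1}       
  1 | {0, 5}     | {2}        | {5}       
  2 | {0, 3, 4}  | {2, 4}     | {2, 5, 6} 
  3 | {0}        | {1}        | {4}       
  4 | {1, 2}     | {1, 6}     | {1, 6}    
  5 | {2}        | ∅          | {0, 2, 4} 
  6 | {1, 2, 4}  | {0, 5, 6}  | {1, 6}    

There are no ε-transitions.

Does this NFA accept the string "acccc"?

No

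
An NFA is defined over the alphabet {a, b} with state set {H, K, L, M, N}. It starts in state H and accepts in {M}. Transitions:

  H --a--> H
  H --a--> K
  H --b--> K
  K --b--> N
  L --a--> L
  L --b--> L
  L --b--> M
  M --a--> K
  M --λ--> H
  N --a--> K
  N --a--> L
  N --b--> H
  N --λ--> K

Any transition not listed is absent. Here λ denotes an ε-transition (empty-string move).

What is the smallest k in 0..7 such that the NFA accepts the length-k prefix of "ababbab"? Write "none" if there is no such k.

4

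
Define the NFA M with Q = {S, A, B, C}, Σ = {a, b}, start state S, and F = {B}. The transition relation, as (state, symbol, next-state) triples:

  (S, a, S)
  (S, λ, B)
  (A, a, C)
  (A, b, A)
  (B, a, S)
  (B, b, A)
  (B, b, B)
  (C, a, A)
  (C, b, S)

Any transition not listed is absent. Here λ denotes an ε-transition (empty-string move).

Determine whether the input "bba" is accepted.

Start: ε-closure({S}) = {S, B}.
Read 'b': {S, B} → {A, B}.
Read 'b': {A, B} → {A, B}.
Read 'a': {A, B} → {S, B, C}.
The final set {S, B, C} contains the accepting state B.

Yes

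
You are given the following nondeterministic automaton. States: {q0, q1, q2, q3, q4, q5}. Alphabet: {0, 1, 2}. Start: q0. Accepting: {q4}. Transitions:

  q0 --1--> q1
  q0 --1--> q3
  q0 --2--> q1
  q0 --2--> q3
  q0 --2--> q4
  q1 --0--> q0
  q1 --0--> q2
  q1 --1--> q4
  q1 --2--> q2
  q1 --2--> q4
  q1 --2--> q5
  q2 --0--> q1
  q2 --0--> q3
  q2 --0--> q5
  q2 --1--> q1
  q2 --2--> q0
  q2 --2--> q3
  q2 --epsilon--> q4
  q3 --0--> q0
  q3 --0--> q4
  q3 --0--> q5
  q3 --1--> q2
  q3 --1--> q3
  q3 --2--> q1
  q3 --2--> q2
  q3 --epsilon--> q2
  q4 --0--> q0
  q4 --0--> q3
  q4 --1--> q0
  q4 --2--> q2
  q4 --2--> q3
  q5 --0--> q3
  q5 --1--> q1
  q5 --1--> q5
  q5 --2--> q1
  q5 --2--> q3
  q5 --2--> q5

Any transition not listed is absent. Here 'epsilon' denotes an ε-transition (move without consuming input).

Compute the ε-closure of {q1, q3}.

{q1, q2, q3, q4}

Begin with {q1, q3}.
ε-move q3 → q2; add q2.
ε-move q2 → q4; add q4.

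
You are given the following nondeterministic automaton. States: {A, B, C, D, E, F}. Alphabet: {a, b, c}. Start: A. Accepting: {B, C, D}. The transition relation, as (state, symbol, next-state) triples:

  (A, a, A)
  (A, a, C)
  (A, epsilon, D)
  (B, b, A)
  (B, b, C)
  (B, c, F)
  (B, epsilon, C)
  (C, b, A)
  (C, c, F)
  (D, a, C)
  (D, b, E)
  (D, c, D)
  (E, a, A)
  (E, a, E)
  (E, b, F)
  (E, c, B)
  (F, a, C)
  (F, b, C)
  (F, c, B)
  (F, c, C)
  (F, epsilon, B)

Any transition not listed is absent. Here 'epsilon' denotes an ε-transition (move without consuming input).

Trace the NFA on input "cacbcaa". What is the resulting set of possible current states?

∅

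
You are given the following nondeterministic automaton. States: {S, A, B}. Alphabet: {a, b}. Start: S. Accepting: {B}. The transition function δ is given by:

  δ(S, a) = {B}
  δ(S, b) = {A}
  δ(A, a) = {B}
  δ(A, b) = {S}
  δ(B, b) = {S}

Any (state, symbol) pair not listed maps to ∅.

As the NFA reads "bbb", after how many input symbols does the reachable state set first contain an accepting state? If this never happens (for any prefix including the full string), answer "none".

Start in {S}.
Read 'b': S→{A}; now {A}.
Read 'b': A→{S}; now {S}.
Read 'b': S→{A}; now {A}.
No reachable set along the way intersects F.

none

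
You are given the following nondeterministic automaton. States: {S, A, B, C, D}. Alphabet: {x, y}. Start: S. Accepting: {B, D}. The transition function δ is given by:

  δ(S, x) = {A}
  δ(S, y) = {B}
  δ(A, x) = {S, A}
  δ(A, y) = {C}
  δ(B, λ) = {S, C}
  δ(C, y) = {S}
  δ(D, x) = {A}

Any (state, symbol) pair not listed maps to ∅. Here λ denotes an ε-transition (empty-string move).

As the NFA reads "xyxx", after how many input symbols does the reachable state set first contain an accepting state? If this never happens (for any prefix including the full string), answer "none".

none

Start in {S}.
Read 'x': S→{A}; now {A}.
Read 'y': A→{C}; now {C}.
Read 'x': C→∅; now ∅.
The set is empty and remains empty for the remaining 1 symbol.
No reachable set along the way intersects F.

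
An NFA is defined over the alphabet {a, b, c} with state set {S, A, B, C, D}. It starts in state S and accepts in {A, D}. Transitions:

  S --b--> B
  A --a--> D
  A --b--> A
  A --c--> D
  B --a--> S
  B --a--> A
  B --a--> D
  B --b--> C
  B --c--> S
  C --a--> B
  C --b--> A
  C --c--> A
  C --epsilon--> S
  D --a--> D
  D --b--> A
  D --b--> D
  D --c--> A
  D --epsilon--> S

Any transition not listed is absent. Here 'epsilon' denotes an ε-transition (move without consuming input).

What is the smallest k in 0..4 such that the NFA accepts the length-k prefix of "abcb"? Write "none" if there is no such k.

Start in {S}.
Read 'a': S→∅; now ∅.
The set is empty and remains empty for the remaining 3 symbols.
No reachable set along the way intersects F.

none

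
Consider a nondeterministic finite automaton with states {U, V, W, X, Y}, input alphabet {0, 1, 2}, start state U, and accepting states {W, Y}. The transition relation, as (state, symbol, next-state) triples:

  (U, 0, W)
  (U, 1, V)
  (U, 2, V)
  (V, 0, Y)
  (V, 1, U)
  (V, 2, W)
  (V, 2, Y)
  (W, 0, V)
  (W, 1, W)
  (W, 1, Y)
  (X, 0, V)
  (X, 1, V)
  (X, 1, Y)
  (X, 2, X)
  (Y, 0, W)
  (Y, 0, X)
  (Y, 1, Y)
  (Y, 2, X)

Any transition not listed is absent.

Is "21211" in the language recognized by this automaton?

Start in {U}.
Read '2': U→{V}; now {V}.
Read '1': V→{U}; now {U}.
Read '2': U→{V}; now {V}.
Read '1': V→{U}; now {U}.
Read '1': U→{V}; now {V}.
The final set {V} contains no accepting state.

No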